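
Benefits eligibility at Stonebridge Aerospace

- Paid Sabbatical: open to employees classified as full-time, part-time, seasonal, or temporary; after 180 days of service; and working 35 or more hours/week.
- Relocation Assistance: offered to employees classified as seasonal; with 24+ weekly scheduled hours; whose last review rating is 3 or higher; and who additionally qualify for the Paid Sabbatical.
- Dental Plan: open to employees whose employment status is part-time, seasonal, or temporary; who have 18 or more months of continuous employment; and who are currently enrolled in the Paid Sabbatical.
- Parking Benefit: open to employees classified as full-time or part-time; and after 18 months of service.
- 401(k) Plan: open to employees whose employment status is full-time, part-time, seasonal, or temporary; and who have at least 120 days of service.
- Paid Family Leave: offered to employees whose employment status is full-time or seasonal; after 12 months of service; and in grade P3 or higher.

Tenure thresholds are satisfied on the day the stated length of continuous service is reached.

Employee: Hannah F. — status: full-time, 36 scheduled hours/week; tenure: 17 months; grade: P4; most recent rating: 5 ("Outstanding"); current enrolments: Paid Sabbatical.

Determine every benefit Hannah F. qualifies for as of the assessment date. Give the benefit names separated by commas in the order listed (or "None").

Paid Sabbatical, 401(k) Plan, Paid Family Leave

Paid Sabbatical — status full-time ✓; service 17 months ≥ 180 days ✓; 36 hrs/wk ≥ 35 ✓ → eligible.
Relocation Assistance — status full-time ✗ (requires seasonal) → not eligible.
Dental Plan — status full-time ✗ (requires part-time, seasonal, or temporary) → not eligible.
Parking Benefit — status full-time ✓; service 17 months < 18 months ✗ → not eligible.
401(k) Plan — status full-time ✓; service 17 months ≥ 120 days ✓ → eligible.
Paid Family Leave — status full-time ✓; service 17 months ≥ 12 months ✓; grade P4 ≥ P3 ✓ → eligible.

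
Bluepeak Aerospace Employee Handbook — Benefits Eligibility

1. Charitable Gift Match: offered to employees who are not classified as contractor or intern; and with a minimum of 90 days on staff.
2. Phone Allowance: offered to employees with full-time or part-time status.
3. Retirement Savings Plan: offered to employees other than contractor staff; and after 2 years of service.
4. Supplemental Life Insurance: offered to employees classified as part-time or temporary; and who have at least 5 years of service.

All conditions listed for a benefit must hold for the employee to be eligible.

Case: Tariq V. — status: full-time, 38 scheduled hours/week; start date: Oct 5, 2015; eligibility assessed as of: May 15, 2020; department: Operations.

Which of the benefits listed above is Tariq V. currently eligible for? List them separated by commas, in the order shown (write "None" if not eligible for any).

Service from Oct 5, 2015 to May 15, 2020: 1684 days.
Charitable Gift Match — status full-time ✓ (not excluded); service 1684 days ≥ 90 days ✓ → eligible.
Phone Allowance — status full-time ✓ → eligible.
Retirement Savings Plan — status full-time ✓ (not excluded); service 1684 days ≥ 2 years (≈730 days) ✓ → eligible.
Supplemental Life Insurance — status full-time ✗ (requires part-time or temporary) → not eligible.

Charitable Gift Match, Phone Allowance, Retirement Savings Plan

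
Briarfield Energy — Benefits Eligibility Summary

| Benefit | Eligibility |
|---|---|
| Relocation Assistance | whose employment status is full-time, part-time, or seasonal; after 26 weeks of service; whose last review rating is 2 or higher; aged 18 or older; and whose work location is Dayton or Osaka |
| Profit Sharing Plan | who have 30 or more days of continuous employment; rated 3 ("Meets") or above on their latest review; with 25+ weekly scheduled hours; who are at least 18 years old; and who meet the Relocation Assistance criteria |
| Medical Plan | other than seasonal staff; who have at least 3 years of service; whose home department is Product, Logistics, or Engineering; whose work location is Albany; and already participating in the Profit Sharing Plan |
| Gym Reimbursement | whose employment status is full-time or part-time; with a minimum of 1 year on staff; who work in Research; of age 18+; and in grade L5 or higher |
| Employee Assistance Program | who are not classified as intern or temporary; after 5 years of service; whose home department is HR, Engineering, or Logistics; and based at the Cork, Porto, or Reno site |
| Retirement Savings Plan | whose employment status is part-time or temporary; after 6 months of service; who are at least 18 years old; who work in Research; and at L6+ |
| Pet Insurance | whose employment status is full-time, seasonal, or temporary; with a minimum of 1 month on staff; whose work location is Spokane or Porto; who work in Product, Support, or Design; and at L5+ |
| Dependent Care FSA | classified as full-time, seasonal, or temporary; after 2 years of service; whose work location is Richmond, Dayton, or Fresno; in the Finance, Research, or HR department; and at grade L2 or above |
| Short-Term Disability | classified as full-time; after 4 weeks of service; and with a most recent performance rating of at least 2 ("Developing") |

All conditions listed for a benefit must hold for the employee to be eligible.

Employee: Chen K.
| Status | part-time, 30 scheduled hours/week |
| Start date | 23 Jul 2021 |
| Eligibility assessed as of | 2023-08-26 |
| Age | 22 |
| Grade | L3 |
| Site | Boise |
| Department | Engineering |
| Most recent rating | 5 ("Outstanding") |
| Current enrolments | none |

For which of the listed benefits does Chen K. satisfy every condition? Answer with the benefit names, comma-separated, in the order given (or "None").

Service from 23 Jul 2021 to 2023-08-26: 764 days.
Relocation Assistance — status part-time ✓; service 764 days ≥ 26 weeks (≈182 days) ✓; rating 5 ≥ 2 ✓; age 22 ≥ 18 ✓; site Boise ✗ (not Dayton or Osaka) → not eligible.
Profit Sharing Plan — service 764 days ≥ 30 days ✓; rating 5 ≥ 3 ✓; 30 hrs/wk ≥ 25 ✓; age 22 ≥ 18 ✓; not eligible for Relocation Assistance ✗ → not eligible.
Medical Plan — status part-time ✓ (not excluded); service 764 days < 3 years (≈1095 days) ✗ → not eligible.
Gym Reimbursement — status part-time ✓; service 764 days ≥ 1 year (≈365 days) ✓; dept Engineering ✗ → not eligible.
Employee Assistance Program — status part-time ✓ (not excluded); service 764 days < 5 years (≈1825 days) ✗ → not eligible.
Retirement Savings Plan — status part-time ✓; service 764 days ≥ 6 months (≈180 days) ✓; age 22 ≥ 18 ✓; dept Engineering ✗ → not eligible.
Pet Insurance — status part-time ✗ (requires full-time, seasonal, or temporary) → not eligible.
Dependent Care FSA — status part-time ✗ (requires full-time, seasonal, or temporary) → not eligible.
Short-Term Disability — status part-time ✗ (requires full-time) → not eligible.

None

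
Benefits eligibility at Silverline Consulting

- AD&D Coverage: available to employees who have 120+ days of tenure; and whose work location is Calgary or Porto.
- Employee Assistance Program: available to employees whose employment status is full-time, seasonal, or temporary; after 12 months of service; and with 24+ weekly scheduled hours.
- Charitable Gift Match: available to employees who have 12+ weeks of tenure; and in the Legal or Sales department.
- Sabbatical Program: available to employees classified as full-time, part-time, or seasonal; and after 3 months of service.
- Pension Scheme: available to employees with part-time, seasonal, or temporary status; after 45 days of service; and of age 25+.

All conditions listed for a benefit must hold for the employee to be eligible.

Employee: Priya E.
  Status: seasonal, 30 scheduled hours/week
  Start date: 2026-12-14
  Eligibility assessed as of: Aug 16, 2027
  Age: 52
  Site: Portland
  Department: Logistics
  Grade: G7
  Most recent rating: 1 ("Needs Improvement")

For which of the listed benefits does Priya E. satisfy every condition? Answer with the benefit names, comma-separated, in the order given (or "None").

Sabbatical Program, Pension Scheme

Service from 2026-12-14 to Aug 16, 2027: 245 days.
AD&D Coverage — service 245 days ≥ 120 days ✓; site Portland ✗ (not Calgary or Porto) → not eligible.
Employee Assistance Program — status seasonal ✓; service 245 days < 12 months (≈360 days) ✗ → not eligible.
Charitable Gift Match — service 245 days ≥ 12 weeks (≈84 days) ✓; dept Logistics ✗ → not eligible.
Sabbatical Program — status seasonal ✓; service 245 days ≥ 3 months (≈90 days) ✓ → eligible.
Pension Scheme — status seasonal ✓; service 245 days ≥ 45 days ✓; age 52 ≥ 25 ✓ → eligible.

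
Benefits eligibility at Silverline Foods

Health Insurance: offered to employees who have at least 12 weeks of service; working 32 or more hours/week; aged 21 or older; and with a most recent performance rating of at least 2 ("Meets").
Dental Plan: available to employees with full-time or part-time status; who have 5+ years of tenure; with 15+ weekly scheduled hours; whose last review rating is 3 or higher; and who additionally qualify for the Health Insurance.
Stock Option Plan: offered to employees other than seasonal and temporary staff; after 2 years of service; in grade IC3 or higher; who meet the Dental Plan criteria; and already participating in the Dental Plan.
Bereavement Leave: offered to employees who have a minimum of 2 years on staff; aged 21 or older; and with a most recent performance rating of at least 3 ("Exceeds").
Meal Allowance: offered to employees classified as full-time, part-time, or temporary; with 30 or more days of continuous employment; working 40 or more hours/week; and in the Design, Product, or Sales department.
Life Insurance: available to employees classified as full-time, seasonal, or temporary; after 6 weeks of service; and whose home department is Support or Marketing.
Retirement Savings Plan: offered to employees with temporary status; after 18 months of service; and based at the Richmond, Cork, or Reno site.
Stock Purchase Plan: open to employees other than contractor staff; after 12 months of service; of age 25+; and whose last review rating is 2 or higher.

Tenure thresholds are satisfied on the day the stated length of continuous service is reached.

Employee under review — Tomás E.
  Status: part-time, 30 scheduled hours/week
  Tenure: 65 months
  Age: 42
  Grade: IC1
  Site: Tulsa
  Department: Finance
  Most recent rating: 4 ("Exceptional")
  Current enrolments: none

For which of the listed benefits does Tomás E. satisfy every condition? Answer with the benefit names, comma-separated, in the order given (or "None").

Bereavement Leave, Stock Purchase Plan

Health Insurance — service 65 months ≥ 12 weeks (≈84 days) ✓; 30 hrs/wk < 32 ✗ → not eligible.
Dental Plan — status part-time ✓; service 65 months ≥ 5 years (≈1825 days) ✓; 30 hrs/wk ≥ 15 ✓; rating 4 ≥ 3 ✓; not eligible for Health Insurance ✗ → not eligible.
Stock Option Plan — status part-time ✓ (not excluded); service 65 months ≥ 2 years (≈730 days) ✓; grade IC1 < IC3 ✗ → not eligible.
Bereavement Leave — service 65 months ≥ 2 years (≈730 days) ✓; age 42 ≥ 21 ✓; rating 4 ≥ 3 ✓ → eligible.
Meal Allowance — status part-time ✓; service 65 months ≥ 30 days ✓; 30 hrs/wk < 40 ✗ → not eligible.
Life Insurance — status part-time ✗ (requires full-time, seasonal, or temporary) → not eligible.
Retirement Savings Plan — status part-time ✗ (requires temporary) → not eligible.
Stock Purchase Plan — status part-time ✓ (not excluded); service 65 months ≥ 12 months ✓; age 42 ≥ 25 ✓; rating 4 ≥ 2 ✓ → eligible.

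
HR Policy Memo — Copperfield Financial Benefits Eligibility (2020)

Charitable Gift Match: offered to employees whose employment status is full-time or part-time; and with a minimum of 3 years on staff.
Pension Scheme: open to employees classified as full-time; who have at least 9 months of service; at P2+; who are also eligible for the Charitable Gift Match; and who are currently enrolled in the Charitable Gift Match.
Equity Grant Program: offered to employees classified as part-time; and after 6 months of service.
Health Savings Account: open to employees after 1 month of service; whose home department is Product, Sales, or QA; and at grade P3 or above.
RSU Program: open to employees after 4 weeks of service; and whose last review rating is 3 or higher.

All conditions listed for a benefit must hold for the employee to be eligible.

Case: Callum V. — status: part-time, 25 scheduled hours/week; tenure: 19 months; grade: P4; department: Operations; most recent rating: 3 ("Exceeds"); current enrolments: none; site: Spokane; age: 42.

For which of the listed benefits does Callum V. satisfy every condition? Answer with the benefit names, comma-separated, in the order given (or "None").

Equity Grant Program, RSU Program

Charitable Gift Match — status part-time ✓; service 19 months < 3 years (≈1095 days) ✗ → not eligible.
Pension Scheme — status part-time ✗ (requires full-time) → not eligible.
Equity Grant Program — status part-time ✓; service 19 months ≥ 6 months ✓ → eligible.
Health Savings Account — service 19 months ≥ 1 month ✓; dept Operations ✗ → not eligible.
RSU Program — service 19 months ≥ 4 weeks (≈28 days) ✓; rating 3 ≥ 3 ✓ → eligible.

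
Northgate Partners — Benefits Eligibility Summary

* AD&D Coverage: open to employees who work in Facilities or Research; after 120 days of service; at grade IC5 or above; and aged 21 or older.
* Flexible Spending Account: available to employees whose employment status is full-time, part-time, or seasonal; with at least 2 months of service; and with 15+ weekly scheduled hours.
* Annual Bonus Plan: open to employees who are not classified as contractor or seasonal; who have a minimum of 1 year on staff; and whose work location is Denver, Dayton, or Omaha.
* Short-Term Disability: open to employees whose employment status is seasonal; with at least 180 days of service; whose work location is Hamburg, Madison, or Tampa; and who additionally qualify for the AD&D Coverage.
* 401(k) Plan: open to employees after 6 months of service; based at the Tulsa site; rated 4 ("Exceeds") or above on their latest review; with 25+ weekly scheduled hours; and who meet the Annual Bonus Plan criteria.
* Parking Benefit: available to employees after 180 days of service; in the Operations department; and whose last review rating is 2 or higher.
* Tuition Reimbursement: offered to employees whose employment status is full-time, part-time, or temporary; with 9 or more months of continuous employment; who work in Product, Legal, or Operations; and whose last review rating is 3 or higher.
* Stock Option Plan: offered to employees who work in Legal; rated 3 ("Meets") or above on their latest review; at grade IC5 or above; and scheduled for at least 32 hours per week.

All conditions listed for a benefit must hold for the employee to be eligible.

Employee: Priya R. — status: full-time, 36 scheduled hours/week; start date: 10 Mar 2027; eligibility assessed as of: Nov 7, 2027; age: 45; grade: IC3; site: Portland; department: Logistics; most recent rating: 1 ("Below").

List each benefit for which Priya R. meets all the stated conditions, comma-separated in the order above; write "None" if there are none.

Service from 10 Mar 2027 to Nov 7, 2027: 242 days.
AD&D Coverage — dept Logistics ✗ → not eligible.
Flexible Spending Account — status full-time ✓; service 242 days ≥ 2 months (≈60 days) ✓; 36 hrs/wk ≥ 15 ✓ → eligible.
Annual Bonus Plan — status full-time ✓ (not excluded); service 242 days < 1 year (≈365 days) ✗ → not eligible.
Short-Term Disability — status full-time ✗ (requires seasonal) → not eligible.
401(k) Plan — service 242 days ≥ 6 months (≈180 days) ✓; site Portland ✗ (not Tulsa) → not eligible.
Parking Benefit — service 242 days ≥ 180 days ✓; dept Logistics ✗ → not eligible.
Tuition Reimbursement — status full-time ✓; service 242 days < 9 months (≈270 days) ✗ → not eligible.
Stock Option Plan — dept Logistics ✗ → not eligible.

Flexible Spending Account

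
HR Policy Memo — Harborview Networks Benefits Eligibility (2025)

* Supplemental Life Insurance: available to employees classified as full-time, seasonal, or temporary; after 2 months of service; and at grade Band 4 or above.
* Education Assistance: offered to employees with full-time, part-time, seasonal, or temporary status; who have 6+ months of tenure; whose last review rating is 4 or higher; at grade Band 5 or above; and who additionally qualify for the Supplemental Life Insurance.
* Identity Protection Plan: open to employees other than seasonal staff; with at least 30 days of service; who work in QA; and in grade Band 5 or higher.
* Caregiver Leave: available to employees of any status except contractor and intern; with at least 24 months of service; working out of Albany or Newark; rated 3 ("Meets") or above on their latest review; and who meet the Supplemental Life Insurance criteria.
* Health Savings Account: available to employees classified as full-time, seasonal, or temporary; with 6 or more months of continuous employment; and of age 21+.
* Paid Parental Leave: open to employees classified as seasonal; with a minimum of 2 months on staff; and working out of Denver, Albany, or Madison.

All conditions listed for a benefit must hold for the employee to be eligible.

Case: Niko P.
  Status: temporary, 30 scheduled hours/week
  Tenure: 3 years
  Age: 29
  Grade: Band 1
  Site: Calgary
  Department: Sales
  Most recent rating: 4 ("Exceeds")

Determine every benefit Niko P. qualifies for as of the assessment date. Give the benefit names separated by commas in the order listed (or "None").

Supplemental Life Insurance — status temporary ✓; service 3 years ≥ 2 months (≈60 days) ✓; grade Band 1 < Band 4 ✗ → not eligible.
Education Assistance — status temporary ✓; service 3 years ≥ 6 months (≈180 days) ✓; rating 4 ≥ 4 ✓; grade Band 1 < Band 5 ✗ → not eligible.
Identity Protection Plan — status temporary ✓ (not excluded); service 3 years ≥ 30 days ✓; dept Sales ✗ → not eligible.
Caregiver Leave — status temporary ✓ (not excluded); service 3 years ≥ 24 months (≈720 days) ✓; site Calgary ✗ (not Albany or Newark) → not eligible.
Health Savings Account — status temporary ✓; service 3 years ≥ 6 months (≈180 days) ✓; age 29 ≥ 21 ✓ → eligible.
Paid Parental Leave — status temporary ✗ (requires seasonal) → not eligible.

Health Savings Account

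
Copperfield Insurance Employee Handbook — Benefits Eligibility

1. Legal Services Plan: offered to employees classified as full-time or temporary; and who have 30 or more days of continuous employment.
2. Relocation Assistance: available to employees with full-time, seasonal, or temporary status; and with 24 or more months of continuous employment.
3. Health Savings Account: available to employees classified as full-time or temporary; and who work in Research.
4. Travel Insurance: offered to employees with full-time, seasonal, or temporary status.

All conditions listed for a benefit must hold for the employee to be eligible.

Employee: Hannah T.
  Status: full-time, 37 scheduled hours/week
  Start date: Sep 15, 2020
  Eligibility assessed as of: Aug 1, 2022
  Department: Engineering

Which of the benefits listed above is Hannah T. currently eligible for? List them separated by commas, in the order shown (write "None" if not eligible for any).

Legal Services Plan, Travel Insurance

Service from Sep 15, 2020 to Aug 1, 2022: 685 days.
Legal Services Plan — status full-time ✓; service 685 days ≥ 30 days ✓ → eligible.
Relocation Assistance — status full-time ✓; service 685 days < 24 months (≈720 days) ✗ → not eligible.
Health Savings Account — status full-time ✓; dept Engineering ✗ → not eligible.
Travel Insurance — status full-time ✓ → eligible.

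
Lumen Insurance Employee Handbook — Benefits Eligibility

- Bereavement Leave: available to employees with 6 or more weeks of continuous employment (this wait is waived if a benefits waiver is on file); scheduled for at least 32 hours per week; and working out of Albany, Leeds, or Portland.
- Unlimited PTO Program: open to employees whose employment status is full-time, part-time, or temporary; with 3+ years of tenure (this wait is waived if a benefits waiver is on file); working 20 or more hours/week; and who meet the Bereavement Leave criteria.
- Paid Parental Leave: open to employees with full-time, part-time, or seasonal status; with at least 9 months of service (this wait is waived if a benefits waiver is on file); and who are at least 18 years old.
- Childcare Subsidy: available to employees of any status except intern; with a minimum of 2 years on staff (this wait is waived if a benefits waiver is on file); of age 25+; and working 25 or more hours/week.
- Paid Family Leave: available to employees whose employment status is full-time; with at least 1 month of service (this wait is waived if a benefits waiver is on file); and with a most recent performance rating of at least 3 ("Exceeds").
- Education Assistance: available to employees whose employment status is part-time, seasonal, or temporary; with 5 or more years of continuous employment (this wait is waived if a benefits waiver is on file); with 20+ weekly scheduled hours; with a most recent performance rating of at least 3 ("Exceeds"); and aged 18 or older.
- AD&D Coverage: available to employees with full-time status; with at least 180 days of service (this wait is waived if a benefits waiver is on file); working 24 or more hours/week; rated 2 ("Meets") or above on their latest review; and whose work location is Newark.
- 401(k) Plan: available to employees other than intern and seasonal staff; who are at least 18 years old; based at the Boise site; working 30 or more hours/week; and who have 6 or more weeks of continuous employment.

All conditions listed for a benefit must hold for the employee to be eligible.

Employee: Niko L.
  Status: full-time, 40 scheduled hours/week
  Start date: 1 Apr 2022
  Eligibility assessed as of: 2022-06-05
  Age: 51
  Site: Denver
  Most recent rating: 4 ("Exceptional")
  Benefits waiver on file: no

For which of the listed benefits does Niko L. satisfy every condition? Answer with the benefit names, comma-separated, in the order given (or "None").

Paid Family Leave

Service from 1 Apr 2022 to 2022-06-05: 65 days.
Bereavement Leave — no waiver, service 65 days ≥ 6 weeks (≈42 days) ✓; 40 hrs/wk ≥ 32 ✓; site Denver ✗ (not Albany, Leeds, or Portland) → not eligible.
Unlimited PTO Program — status full-time ✓; no waiver, service 65 days < 3 years (≈1095 days) ✗ → not eligible.
Paid Parental Leave — status full-time ✓; no waiver, service 65 days < 9 months (≈270 days) ✗ → not eligible.
Childcare Subsidy — status full-time ✓ (not excluded); no waiver, service 65 days < 2 years (≈730 days) ✗ → not eligible.
Paid Family Leave — status full-time ✓; no waiver, service 65 days ≥ 1 month (≈30 days) ✓; rating 4 ≥ 3 ✓ → eligible.
Education Assistance — status full-time ✗ (requires part-time, seasonal, or temporary) → not eligible.
AD&D Coverage — status full-time ✓; no waiver, service 65 days < 180 days ✗ → not eligible.
401(k) Plan — status full-time ✓ (not excluded); age 51 ≥ 18 ✓; site Denver ✗ (not Boise) → not eligible.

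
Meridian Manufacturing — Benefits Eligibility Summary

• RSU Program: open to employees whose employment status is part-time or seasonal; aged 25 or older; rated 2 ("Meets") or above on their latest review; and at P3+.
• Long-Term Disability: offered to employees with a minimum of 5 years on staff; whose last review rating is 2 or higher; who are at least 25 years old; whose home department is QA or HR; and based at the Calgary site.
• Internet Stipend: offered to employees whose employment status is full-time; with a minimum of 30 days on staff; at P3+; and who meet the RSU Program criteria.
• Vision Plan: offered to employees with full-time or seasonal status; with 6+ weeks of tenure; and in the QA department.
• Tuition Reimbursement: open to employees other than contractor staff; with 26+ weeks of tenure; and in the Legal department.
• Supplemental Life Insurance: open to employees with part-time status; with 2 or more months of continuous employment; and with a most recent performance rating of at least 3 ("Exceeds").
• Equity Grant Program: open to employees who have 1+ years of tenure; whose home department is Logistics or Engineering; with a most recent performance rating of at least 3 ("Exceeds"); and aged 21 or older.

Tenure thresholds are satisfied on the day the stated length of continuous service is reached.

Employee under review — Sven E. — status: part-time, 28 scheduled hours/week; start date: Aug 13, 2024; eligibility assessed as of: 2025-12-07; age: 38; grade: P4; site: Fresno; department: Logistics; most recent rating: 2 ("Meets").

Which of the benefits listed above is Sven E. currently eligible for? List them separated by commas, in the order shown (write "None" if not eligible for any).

Service from Aug 13, 2024 to 2025-12-07: 481 days.
RSU Program — status part-time ✓; age 38 ≥ 25 ✓; rating 2 ≥ 2 ✓; grade P4 ≥ P3 ✓ → eligible.
Long-Term Disability — service 481 days < 5 years (≈1825 days) ✗ → not eligible.
Internet Stipend — status part-time ✗ (requires full-time) → not eligible.
Vision Plan — status part-time ✗ (requires full-time or seasonal) → not eligible.
Tuition Reimbursement — status part-time ✓ (not excluded); service 481 days ≥ 26 weeks (≈182 days) ✓; dept Logistics ✗ → not eligible.
Supplemental Life Insurance — status part-time ✓; service 481 days ≥ 2 months (≈60 days) ✓; rating 2 < 3 ✗ → not eligible.
Equity Grant Program — service 481 days ≥ 1 year (≈365 days) ✓; dept Logistics ✓; rating 2 < 3 ✗ → not eligible.

RSU Program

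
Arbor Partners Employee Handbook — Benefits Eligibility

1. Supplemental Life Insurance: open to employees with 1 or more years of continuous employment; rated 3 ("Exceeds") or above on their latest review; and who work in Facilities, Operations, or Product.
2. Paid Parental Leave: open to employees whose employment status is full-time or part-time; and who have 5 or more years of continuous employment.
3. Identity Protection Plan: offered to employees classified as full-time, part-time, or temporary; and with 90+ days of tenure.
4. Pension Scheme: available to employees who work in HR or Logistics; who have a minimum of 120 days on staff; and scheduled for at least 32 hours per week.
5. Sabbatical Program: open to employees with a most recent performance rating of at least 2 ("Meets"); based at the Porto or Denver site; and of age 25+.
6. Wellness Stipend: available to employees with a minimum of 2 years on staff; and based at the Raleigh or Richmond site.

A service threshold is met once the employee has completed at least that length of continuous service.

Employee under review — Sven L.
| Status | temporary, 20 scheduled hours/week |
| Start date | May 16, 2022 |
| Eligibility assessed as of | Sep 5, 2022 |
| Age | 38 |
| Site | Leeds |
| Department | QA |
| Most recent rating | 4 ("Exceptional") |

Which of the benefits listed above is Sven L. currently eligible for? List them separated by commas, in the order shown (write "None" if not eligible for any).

Service from May 16, 2022 to Sep 5, 2022: 112 days.
Supplemental Life Insurance — service 112 days < 1 year (≈365 days) ✗ → not eligible.
Paid Parental Leave — status temporary ✗ (requires full-time or part-time) → not eligible.
Identity Protection Plan — status temporary ✓; service 112 days ≥ 90 days ✓ → eligible.
Pension Scheme — dept QA ✗ → not eligible.
Sabbatical Program — rating 4 ≥ 2 ✓; site Leeds ✗ (not Porto or Denver) → not eligible.
Wellness Stipend — service 112 days < 2 years (≈730 days) ✗ → not eligible.

Identity Protection Plan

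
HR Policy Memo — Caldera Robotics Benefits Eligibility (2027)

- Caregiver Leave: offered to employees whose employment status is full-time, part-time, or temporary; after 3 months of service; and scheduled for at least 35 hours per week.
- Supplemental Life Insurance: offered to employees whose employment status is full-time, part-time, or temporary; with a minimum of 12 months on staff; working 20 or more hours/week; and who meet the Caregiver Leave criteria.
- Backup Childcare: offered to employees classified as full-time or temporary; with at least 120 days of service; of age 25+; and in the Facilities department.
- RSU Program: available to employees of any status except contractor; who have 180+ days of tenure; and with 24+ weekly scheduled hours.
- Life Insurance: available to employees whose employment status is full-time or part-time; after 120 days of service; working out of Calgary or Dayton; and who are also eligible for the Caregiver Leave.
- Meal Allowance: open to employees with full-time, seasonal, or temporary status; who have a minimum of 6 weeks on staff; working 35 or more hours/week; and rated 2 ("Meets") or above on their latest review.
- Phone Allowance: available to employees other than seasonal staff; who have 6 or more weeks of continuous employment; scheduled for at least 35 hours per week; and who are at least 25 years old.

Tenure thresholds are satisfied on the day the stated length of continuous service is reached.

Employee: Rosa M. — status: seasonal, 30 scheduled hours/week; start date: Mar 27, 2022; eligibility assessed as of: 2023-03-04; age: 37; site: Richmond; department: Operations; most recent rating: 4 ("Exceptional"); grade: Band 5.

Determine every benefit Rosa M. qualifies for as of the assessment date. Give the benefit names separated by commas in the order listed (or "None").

RSU Program

Service from Mar 27, 2022 to 2023-03-04: 342 days.
Caregiver Leave — status seasonal ✗ (requires full-time, part-time, or temporary) → not eligible.
Supplemental Life Insurance — status seasonal ✗ (requires full-time, part-time, or temporary) → not eligible.
Backup Childcare — status seasonal ✗ (requires full-time or temporary) → not eligible.
RSU Program — status seasonal ✓ (not excluded); service 342 days ≥ 180 days ✓; 30 hrs/wk ≥ 24 ✓ → eligible.
Life Insurance — status seasonal ✗ (requires full-time or part-time) → not eligible.
Meal Allowance — status seasonal ✓; service 342 days ≥ 6 weeks (≈42 days) ✓; 30 hrs/wk < 35 ✗ → not eligible.
Phone Allowance — status seasonal ✗ (excluded) → not eligible.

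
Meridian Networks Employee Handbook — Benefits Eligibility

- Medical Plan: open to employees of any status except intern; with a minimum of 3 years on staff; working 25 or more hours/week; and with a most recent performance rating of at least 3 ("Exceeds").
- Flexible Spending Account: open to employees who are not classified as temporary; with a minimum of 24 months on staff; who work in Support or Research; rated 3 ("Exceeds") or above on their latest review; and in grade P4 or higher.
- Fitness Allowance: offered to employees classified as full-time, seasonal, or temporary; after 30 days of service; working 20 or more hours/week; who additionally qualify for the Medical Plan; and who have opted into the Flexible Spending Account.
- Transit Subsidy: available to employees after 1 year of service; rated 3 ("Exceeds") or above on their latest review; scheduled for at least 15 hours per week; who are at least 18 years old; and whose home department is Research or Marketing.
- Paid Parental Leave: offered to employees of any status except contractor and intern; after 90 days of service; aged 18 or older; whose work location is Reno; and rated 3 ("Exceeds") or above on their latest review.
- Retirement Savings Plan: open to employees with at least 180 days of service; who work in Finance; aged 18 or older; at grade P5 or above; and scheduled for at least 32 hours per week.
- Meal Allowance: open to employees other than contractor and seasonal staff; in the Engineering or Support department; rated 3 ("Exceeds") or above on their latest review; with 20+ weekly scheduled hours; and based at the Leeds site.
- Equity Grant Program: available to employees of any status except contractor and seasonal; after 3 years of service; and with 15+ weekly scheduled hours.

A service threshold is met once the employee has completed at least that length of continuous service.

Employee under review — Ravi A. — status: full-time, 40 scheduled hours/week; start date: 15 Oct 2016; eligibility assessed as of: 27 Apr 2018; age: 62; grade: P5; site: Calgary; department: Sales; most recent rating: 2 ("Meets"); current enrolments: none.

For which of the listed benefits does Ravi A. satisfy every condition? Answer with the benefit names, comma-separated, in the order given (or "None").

None

Service from 15 Oct 2016 to 27 Apr 2018: 559 days.
Medical Plan — status full-time ✓ (not excluded); service 559 days < 3 years (≈1095 days) ✗ → not eligible.
Flexible Spending Account — status full-time ✓ (not excluded); service 559 days < 24 months (≈720 days) ✗ → not eligible.
Fitness Allowance — status full-time ✓; service 559 days ≥ 30 days ✓; 40 hrs/wk ≥ 20 ✓; not eligible for Medical Plan ✗ → not eligible.
Transit Subsidy — service 559 days ≥ 1 year (≈365 days) ✓; rating 2 < 3 ✗ → not eligible.
Paid Parental Leave — status full-time ✓ (not excluded); service 559 days ≥ 90 days ✓; age 62 ≥ 18 ✓; site Calgary ✗ (not Reno) → not eligible.
Retirement Savings Plan — service 559 days ≥ 180 days ✓; dept Sales ✗ → not eligible.
Meal Allowance — status full-time ✓ (not excluded); dept Sales ✗ → not eligible.
Equity Grant Program — status full-time ✓ (not excluded); service 559 days < 3 years (≈1095 days) ✗ → not eligible.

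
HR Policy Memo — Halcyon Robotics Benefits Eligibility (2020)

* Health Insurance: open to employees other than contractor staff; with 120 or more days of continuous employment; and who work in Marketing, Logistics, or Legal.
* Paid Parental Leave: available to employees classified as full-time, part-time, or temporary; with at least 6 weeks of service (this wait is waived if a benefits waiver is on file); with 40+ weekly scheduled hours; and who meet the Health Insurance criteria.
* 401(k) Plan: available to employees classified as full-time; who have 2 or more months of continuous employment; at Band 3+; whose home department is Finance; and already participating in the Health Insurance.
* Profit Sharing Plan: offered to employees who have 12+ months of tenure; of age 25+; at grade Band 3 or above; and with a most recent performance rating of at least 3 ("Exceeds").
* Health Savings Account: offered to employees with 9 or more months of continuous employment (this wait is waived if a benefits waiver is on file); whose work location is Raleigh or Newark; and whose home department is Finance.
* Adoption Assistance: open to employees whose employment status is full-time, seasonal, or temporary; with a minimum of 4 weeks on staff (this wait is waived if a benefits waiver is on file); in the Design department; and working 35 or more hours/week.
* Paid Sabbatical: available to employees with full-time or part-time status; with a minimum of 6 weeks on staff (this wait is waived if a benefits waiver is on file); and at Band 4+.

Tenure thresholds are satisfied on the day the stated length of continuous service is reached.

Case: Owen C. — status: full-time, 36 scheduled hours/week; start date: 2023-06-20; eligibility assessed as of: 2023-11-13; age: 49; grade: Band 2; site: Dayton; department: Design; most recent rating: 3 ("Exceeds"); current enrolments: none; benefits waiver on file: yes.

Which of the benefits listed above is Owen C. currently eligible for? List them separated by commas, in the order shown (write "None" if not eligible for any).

Service from 2023-06-20 to 2023-11-13: 146 days.
Health Insurance — status full-time ✓ (not excluded); service 146 days ≥ 120 days ✓; dept Design ✗ → not eligible.
Paid Parental Leave — status full-time ✓; benefits waiver on file ✓; 36 hrs/wk < 40 ✗ → not eligible.
401(k) Plan — status full-time ✓; service 146 days ≥ 2 months (≈60 days) ✓; grade Band 2 < Band 3 ✗ → not eligible.
Profit Sharing Plan — service 146 days < 12 months (≈360 days) ✗ → not eligible.
Health Savings Account — benefits waiver on file ✓; site Dayton ✗ (not Raleigh or Newark) → not eligible.
Adoption Assistance — status full-time ✓; benefits waiver on file ✓; dept Design ✓; 36 hrs/wk ≥ 35 ✓ → eligible.
Paid Sabbatical — status full-time ✓; benefits waiver on file ✓; grade Band 2 < Band 4 ✗ → not eligible.

Adoption Assistance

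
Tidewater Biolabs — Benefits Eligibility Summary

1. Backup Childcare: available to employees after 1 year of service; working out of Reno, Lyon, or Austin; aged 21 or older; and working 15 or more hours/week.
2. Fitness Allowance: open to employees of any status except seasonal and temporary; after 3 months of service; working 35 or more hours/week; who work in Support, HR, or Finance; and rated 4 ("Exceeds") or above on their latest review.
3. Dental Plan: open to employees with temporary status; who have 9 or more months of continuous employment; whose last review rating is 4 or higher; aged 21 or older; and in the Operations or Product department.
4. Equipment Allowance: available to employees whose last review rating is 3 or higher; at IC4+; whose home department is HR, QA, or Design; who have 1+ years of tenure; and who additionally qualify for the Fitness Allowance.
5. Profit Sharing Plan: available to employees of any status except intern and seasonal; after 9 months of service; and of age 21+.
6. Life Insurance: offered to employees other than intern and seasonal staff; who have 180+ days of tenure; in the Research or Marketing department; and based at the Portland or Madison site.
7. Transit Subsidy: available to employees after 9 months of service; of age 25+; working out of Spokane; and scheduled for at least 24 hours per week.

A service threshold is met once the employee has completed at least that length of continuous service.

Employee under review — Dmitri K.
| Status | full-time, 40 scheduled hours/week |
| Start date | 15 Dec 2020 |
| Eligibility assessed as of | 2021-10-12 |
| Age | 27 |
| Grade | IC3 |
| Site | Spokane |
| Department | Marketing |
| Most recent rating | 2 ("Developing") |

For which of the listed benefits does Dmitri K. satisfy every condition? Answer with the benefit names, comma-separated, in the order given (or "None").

Profit Sharing Plan, Transit Subsidy

Service from 15 Dec 2020 to 2021-10-12: 301 days.
Backup Childcare — service 301 days < 1 year (≈365 days) ✗ → not eligible.
Fitness Allowance — status full-time ✓ (not excluded); service 301 days ≥ 3 months (≈90 days) ✓; 40 hrs/wk ≥ 35 ✓; dept Marketing ✗ → not eligible.
Dental Plan — status full-time ✗ (requires temporary) → not eligible.
Equipment Allowance — rating 2 < 3 ✗ → not eligible.
Profit Sharing Plan — status full-time ✓ (not excluded); service 301 days ≥ 9 months (≈270 days) ✓; age 27 ≥ 21 ✓ → eligible.
Life Insurance — status full-time ✓ (not excluded); service 301 days ≥ 180 days ✓; dept Marketing ✓; site Spokane ✗ (not Portland or Madison) → not eligible.
Transit Subsidy — service 301 days ≥ 9 months (≈270 days) ✓; age 27 ≥ 25 ✓; site Spokane ✓; 40 hrs/wk ≥ 24 ✓ → eligible.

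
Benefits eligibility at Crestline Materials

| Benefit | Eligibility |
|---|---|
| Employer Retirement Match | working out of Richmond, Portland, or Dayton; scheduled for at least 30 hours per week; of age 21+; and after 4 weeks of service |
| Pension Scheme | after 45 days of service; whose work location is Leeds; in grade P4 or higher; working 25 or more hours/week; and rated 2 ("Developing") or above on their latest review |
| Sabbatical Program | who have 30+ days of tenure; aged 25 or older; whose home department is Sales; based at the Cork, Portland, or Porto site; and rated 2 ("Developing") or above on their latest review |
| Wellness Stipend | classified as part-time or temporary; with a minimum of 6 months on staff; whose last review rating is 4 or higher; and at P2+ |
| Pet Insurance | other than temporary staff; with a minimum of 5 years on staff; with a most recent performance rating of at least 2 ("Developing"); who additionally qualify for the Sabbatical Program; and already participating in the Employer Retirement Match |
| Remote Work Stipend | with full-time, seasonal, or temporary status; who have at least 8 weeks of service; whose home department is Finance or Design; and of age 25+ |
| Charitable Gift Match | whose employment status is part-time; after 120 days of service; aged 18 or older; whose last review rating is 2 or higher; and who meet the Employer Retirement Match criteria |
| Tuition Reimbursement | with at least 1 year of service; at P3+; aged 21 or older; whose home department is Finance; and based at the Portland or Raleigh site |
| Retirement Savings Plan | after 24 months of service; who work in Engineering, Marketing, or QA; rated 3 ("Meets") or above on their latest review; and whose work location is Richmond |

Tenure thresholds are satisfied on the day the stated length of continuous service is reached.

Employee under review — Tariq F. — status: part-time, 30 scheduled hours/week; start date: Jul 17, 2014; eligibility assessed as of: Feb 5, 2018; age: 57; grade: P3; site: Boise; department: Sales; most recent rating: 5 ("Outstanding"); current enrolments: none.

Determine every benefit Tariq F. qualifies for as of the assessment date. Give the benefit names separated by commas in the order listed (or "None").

Wellness Stipend

Service from Jul 17, 2014 to Feb 5, 2018: 1299 days.
Employer Retirement Match — site Boise ✗ (not Richmond, Portland, or Dayton) → not eligible.
Pension Scheme — service 1299 days ≥ 45 days ✓; site Boise ✗ (not Leeds) → not eligible.
Sabbatical Program — service 1299 days ≥ 30 days ✓; age 57 ≥ 25 ✓; dept Sales ✓; site Boise ✗ (not Cork, Portland, or Porto) → not eligible.
Wellness Stipend — status part-time ✓; service 1299 days ≥ 6 months (≈180 days) ✓; rating 5 ≥ 4 ✓; grade P3 ≥ P2 ✓ → eligible.
Pet Insurance — status part-time ✓ (not excluded); service 1299 days < 5 years (≈1825 days) ✗ → not eligible.
Remote Work Stipend — status part-time ✗ (requires full-time, seasonal, or temporary) → not eligible.
Charitable Gift Match — status part-time ✓; service 1299 days ≥ 120 days ✓; age 57 ≥ 18 ✓; rating 5 ≥ 2 ✓; not eligible for Employer Retirement Match ✗ → not eligible.
Tuition Reimbursement — service 1299 days ≥ 1 year (≈365 days) ✓; grade P3 ≥ P3 ✓; age 57 ≥ 21 ✓; dept Sales ✗ → not eligible.
Retirement Savings Plan — service 1299 days ≥ 24 months (≈720 days) ✓; dept Sales ✗ → not eligible.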